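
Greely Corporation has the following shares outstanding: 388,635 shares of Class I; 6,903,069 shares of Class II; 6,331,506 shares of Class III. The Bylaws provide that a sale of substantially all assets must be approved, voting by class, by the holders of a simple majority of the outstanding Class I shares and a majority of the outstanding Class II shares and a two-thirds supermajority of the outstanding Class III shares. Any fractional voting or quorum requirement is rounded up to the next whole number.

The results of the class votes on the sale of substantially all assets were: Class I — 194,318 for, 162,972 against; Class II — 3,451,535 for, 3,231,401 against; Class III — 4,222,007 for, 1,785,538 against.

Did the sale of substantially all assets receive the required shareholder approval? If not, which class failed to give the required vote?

Approved — every class gave the required vote.

Class I: a majority of 388635 is 194318; 194,318 required, 194,318 in favor — approved.
Class II: a majority of 6903069 is 3451535; 3,451,535 required, 3,451,535 in favor — approved.
Class III: 2/3 of 6331506 = 4221004; 4,221,004 required, 4,222,007 in favor — approved.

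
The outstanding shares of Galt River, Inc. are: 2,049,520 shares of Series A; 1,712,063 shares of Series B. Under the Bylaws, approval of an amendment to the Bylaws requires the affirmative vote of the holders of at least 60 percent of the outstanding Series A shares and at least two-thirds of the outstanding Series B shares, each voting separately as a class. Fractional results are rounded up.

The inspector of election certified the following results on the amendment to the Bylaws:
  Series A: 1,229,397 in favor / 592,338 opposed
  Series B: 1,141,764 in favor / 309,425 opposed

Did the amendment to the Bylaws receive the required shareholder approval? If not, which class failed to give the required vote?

Not approved — the Series A shares did not give the required vote.

Series A: 3/5 of 2049520 = 1229712; 1,229,712 required, 1,229,397 in favor — not approved.
Series B: 2/3 of 1712063 = 1141375.33, rounded up to 1141376; 1,141,376 required, 1,141,764 in favor — approved.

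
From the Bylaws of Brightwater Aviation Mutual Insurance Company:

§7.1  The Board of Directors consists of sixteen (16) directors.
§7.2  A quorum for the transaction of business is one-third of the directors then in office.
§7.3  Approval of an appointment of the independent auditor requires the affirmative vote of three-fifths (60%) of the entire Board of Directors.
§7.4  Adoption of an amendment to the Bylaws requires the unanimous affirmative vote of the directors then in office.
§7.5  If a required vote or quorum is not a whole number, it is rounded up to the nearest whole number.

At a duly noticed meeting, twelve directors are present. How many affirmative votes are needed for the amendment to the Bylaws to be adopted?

16

The amendment to the Bylaws requires the unanimous vote of the directors then in office (16).
Unanimous means all 16.
(Only 12 can vote, so the amendment to the Bylaws cannot pass at this meeting, but the required vote is still 16.)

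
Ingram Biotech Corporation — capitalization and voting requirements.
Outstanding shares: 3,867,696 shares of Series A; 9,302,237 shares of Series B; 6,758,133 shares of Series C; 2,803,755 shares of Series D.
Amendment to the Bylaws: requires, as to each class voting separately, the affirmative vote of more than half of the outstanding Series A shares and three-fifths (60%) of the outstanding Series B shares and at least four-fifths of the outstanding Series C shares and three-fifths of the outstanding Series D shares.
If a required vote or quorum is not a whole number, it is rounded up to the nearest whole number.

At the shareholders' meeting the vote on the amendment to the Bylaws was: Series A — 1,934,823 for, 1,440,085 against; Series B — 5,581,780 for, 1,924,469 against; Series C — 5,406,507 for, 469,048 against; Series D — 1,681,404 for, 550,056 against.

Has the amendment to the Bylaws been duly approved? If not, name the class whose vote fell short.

Series A: a majority of 3867696 is 1933849; 1,933,849 required, 1,934,823 in favor — approved.
Series B: 3/5 of 9302237 = 5581342.20, rounded up to 5581343; 5,581,343 required, 5,581,780 in favor — approved.
Series C: 4/5 of 6758133 = 5406506.40, rounded up to 5406507; 5,406,507 required, 5,406,507 in favor — approved.
Series D: 3/5 of 2803755 = 1682253; 1,682,253 required, 1,681,404 in favor — not approved.

Not approved — the Series D shares did not give the required vote.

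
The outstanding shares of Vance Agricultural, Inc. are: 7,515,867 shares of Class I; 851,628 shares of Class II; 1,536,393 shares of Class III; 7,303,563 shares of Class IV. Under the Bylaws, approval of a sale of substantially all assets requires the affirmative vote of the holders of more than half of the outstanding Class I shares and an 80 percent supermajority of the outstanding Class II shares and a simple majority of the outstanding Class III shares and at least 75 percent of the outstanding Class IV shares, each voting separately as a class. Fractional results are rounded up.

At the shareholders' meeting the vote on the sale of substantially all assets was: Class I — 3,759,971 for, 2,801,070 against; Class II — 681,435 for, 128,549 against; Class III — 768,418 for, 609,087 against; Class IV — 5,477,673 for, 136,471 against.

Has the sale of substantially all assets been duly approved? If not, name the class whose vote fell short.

Approved — every class gave the required vote.

Class I: a majority of 7515867 is 3757934; 3,757,934 required, 3,759,971 in favor — approved.
Class II: 4/5 of 851628 = 681302.40, rounded up to 681303; 681,303 required, 681,435 in favor — approved.
Class III: a majority of 1536393 is 768197; 768,197 required, 768,418 in favor — approved.
Class IV: 3/4 of 7303563 = 5477672.25, rounded up to 5477673; 5,477,673 required, 5,477,673 in favor — approved.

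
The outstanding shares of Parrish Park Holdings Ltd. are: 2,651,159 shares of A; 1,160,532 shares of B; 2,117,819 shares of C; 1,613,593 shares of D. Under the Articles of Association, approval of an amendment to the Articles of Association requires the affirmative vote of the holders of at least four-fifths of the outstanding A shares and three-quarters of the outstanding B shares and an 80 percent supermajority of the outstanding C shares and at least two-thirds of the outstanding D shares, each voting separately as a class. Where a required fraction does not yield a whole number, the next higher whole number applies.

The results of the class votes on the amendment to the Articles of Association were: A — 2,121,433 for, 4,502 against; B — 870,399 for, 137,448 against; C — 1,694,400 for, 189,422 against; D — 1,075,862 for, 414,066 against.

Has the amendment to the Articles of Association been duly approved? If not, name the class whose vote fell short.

Approved — every class gave the required vote.

A: 4/5 of 2651159 = 2120927.20, rounded up to 2120928; 2,120,928 required, 2,121,433 in favor — approved.
B: 3/4 of 1160532 = 870399; 870,399 required, 870,399 in favor — approved.
C: 4/5 of 2117819 = 1694255.20, rounded up to 1694256; 1,694,256 required, 1,694,400 in favor — approved.
D: 2/3 of 1613593 = 1075728.67, rounded up to 1075729; 1,075,729 required, 1,075,862 in favor — approved.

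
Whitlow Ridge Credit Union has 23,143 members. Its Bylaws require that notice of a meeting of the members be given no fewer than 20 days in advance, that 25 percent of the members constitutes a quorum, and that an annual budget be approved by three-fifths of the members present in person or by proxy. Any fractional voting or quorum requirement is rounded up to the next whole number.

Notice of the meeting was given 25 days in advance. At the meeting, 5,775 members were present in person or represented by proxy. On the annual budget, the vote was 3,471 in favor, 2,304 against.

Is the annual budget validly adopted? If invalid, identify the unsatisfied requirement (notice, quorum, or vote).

Invalid — quorum requirement not satisfied.

Notice: 25 days given; 20 required. Satisfied.
Quorum: 25% of 23,143 = 5,785.75, rounded up to 5,786; 5,775 present. Not satisfied.
Vote: requires three-fifths of those present (5,775); 3/5 of 5775 = 3465, so 3,465 needed; 3,471 in favor. Satisfied.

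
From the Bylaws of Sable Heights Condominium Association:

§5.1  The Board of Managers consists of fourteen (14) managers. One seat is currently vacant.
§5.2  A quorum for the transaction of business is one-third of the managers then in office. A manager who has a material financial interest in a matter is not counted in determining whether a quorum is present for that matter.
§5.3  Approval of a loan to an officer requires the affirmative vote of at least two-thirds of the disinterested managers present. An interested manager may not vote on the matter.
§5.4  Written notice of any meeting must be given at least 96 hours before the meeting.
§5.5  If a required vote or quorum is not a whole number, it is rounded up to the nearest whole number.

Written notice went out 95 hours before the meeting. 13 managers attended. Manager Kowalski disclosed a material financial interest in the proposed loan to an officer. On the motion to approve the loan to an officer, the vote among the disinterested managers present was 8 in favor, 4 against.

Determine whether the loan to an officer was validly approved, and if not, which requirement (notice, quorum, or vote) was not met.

Invalid — notice requirement not satisfied.

Notice: 95 hours given; 96 required (95 < 96). Not satisfied.
Quorum: 13 present, but the 1 interested manager does not count, leaving 12. Quorum is 5. Satisfied.
Vote: the loan to an officer requires two-thirds of the disinterested managers present (13 − 1 = 12). 2/3 of 12 = 8, so 8 affirmative votes are needed; 8 voted in favor. Satisfied.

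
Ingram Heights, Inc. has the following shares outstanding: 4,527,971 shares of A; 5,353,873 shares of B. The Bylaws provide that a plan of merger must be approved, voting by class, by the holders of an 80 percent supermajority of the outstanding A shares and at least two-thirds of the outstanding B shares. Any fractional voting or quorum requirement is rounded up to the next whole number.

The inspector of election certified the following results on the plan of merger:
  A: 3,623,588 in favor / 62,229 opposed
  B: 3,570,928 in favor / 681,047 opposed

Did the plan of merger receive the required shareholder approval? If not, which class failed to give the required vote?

Approved — every class gave the required vote.

A: 4/5 of 4527971 = 3622376.80, rounded up to 3622377; 3,622,377 required, 3,623,588 in favor — approved.
B: 2/3 of 5353873 = 3569248.67, rounded up to 3569249; 3,569,249 required, 3,570,928 in favor — approved.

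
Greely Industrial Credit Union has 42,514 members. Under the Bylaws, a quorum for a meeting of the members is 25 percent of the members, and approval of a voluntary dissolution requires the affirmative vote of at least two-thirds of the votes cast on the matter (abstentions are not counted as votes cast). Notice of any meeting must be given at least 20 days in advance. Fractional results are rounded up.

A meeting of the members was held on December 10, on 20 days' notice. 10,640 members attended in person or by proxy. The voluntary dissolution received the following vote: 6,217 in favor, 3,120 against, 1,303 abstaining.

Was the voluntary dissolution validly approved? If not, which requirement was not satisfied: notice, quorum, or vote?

Notice: 20 days given; 20 required. Satisfied.
Quorum: 25% of 42,514 = 10,628.50, rounded up to 10,629; 10,640 present. Satisfied.
Vote: requires two-thirds of the votes cast (10,640 − 1,303 abstaining = 9,337); 2/3 of 9337 = 6224.67, rounded up to 6225, so 6,225 needed; 6,217 in favor. Not satisfied.

Invalid — vote requirement not satisfied.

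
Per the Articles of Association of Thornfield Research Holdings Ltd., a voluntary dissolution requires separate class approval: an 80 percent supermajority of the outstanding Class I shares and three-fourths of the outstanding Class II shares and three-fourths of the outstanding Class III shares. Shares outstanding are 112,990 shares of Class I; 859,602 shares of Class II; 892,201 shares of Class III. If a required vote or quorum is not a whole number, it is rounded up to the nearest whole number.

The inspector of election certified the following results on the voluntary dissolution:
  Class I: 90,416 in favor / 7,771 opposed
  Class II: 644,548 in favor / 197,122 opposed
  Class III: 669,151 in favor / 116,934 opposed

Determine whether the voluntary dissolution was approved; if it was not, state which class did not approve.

Class I: 4/5 of 112990 = 90392; 90,392 required, 90,416 in favor — approved.
Class II: 3/4 of 859602 = 644701.50, rounded up to 644702; 644,702 required, 644,548 in favor — not approved.
Class III: 3/4 of 892201 = 669150.75, rounded up to 669151; 669,151 required, 669,151 in favor — approved.

Not approved — the Class II shares did not give the required vote.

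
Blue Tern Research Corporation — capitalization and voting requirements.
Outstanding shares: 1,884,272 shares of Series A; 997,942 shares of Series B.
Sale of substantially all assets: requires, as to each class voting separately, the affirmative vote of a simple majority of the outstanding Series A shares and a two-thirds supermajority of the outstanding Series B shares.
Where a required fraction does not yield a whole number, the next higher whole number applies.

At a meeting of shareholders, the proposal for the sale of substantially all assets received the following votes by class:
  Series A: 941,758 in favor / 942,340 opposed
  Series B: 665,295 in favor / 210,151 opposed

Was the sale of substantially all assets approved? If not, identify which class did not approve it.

Series A: a majority of 1884272 is 942137; 942,137 required, 941,758 in favor — not approved.
Series B: 2/3 of 997942 = 665294.67, rounded up to 665295; 665,295 required, 665,295 in favor — approved.

Not approved — the Series A shares did not give the required vote.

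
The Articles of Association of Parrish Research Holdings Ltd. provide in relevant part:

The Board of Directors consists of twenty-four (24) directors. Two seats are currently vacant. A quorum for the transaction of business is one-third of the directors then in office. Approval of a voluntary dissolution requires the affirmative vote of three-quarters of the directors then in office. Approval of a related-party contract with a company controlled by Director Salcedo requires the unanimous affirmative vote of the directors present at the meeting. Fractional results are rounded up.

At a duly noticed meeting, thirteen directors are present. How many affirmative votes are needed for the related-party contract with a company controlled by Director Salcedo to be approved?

13

The related-party contract with a company controlled by Director Salcedo requires the unanimous vote of the directors present (13).
Unanimous means all 13.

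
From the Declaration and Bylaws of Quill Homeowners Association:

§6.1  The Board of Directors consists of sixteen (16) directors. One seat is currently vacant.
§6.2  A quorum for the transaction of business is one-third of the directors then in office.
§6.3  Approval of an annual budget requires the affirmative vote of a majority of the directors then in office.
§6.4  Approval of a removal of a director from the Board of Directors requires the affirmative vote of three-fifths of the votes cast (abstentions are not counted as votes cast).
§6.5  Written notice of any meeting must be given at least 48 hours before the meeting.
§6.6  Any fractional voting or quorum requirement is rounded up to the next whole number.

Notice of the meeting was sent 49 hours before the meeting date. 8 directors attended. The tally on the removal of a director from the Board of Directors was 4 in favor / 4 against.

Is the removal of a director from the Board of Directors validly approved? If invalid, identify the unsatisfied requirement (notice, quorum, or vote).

Notice: 49 hours given; 48 required (49 ≥ 48). Satisfied.
Quorum: 8 present; quorum is 5. Satisfied.
Vote: the removal of a director from the Board of Directors requires three-fifths of the votes cast (8). 3/5 of 8 = 4.80, rounded up to 5, so 5 affirmative votes are needed; 4 voted in favor. Not satisfied.

Invalid — vote requirement not satisfied.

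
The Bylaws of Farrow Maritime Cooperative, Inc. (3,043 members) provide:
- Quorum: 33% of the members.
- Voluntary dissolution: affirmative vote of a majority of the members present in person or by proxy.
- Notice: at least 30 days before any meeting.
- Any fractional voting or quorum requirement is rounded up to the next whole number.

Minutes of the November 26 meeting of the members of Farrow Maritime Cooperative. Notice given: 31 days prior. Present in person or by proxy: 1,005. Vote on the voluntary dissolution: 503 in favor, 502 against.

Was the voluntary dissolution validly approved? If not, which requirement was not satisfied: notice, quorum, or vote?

Valid — all requirements satisfied.

Notice: 31 days given; 30 required. Satisfied.
Quorum: 33% of 3,043 = 1,004.19, rounded up to 1,005; 1,005 present. Satisfied.
Vote: requires a majority of those present (1,005); a majority of 1005 is 503, so 503 needed; 503 in favor. Satisfied.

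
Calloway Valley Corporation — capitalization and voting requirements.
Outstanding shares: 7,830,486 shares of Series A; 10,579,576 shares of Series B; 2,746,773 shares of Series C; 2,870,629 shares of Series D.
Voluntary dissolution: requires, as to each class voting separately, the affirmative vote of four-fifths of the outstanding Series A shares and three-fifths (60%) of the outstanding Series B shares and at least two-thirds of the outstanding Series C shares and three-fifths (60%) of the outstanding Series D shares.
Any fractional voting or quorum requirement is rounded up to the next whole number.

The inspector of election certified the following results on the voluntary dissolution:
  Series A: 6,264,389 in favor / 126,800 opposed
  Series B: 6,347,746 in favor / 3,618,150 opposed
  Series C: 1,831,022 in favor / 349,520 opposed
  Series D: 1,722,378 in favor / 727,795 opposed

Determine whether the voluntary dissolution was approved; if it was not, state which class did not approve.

Not approved — the Series C shares did not give the required vote.

Series A: 4/5 of 7830486 = 6264388.80, rounded up to 6264389; 6,264,389 required, 6,264,389 in favor — approved.
Series B: 3/5 of 10579576 = 6347745.60, rounded up to 6347746; 6,347,746 required, 6,347,746 in favor — approved.
Series C: 2/3 of 2746773 = 1831182; 1,831,182 required, 1,831,022 in favor — not approved.
Series D: 3/5 of 2870629 = 1722377.40, rounded up to 1722378; 1,722,378 required, 1,722,378 in favor — approved.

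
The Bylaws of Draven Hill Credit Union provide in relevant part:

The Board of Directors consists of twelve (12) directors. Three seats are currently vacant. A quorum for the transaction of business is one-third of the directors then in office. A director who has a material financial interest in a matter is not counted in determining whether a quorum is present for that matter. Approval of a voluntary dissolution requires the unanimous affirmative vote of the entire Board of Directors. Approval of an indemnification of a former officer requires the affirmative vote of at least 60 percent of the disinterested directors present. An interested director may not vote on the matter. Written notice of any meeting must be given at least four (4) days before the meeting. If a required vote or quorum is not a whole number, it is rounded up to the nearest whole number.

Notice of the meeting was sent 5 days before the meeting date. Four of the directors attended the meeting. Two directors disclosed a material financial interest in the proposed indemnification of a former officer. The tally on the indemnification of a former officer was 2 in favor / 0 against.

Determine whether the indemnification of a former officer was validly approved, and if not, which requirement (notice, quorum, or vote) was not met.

Invalid — quorum requirement not satisfied.

Notice: 5 days given; 4 required (5 ≥ 4). Satisfied.
Quorum: 4 present, but the 2 interested directors do not count, leaving 2. Quorum is 3. Not satisfied.
Vote: the indemnification of a former officer requires three-fifths of the disinterested directors present (4 − 2 = 2). 3/5 of 2 = 1.20, rounded up to 2, so 2 affirmative votes are needed; 2 voted in favor. Satisfied. (Moot — without a quorum no business can be validly transacted.)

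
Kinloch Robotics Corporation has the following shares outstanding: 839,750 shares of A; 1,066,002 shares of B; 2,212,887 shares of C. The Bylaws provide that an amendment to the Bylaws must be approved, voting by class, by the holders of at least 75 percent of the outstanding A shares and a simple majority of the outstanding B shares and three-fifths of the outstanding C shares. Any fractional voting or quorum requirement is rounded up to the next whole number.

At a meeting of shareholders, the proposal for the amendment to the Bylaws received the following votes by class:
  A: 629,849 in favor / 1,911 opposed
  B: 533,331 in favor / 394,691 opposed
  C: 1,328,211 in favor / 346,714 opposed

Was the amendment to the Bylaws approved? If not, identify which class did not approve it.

A: 3/4 of 839750 = 629812.50, rounded up to 629813; 629,813 required, 629,849 in favor — approved.
B: a majority of 1066002 is 533002; 533,002 required, 533,331 in favor — approved.
C: 3/5 of 2212887 = 1327732.20, rounded up to 1327733; 1,327,733 required, 1,328,211 in favor — approved.

Approved — every class gave the required vote.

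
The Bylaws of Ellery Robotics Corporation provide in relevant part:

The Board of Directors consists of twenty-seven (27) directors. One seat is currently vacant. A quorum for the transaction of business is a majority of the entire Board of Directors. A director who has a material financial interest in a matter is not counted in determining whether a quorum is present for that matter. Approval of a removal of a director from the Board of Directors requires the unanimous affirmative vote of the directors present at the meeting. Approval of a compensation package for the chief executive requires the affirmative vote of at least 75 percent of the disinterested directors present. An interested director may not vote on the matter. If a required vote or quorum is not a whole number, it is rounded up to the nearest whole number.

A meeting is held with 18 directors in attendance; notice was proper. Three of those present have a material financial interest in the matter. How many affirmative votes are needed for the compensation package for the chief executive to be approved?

12

The compensation package for the chief executive requires three-fourths of the disinterested directors present (18 − 3 = 15).
3/4 of 15 = 11.25, rounded up to 12.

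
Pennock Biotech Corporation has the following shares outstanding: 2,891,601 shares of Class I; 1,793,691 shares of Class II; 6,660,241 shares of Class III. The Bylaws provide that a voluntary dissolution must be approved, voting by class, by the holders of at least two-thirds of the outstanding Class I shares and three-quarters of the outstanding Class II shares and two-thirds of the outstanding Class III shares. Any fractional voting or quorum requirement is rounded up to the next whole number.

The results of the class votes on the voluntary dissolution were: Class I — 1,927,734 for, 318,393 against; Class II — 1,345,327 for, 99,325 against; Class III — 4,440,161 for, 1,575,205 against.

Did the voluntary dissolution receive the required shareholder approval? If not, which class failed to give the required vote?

Approved — every class gave the required vote.

Class I: 2/3 of 2891601 = 1927734; 1,927,734 required, 1,927,734 in favor — approved.
Class II: 3/4 of 1793691 = 1345268.25, rounded up to 1345269; 1,345,269 required, 1,345,327 in favor — approved.
Class III: 2/3 of 6660241 = 4440160.67, rounded up to 4440161; 4,440,161 required, 4,440,161 in favor — approved.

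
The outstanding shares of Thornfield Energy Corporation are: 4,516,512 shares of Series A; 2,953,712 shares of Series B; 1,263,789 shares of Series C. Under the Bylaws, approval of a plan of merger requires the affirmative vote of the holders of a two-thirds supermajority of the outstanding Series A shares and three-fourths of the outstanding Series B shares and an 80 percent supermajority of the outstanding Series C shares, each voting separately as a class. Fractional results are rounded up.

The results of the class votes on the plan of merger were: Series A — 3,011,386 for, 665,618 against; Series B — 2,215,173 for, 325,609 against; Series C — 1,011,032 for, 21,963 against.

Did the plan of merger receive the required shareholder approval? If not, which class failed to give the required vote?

Not approved — the Series B shares did not give the required vote.

Series A: 2/3 of 4516512 = 3011008; 3,011,008 required, 3,011,386 in favor — approved.
Series B: 3/4 of 2953712 = 2215284; 2,215,284 required, 2,215,173 in favor — not approved.
Series C: 4/5 of 1263789 = 1011031.20, rounded up to 1011032; 1,011,032 required, 1,011,032 in favor — approved.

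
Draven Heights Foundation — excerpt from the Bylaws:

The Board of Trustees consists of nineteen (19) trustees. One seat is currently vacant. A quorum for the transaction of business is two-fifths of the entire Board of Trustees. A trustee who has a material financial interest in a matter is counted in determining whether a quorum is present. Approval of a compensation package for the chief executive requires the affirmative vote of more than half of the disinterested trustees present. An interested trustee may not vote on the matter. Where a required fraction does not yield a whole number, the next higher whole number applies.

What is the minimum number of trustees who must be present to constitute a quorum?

2/5 of 19 = 7.60, rounded up to 8.

8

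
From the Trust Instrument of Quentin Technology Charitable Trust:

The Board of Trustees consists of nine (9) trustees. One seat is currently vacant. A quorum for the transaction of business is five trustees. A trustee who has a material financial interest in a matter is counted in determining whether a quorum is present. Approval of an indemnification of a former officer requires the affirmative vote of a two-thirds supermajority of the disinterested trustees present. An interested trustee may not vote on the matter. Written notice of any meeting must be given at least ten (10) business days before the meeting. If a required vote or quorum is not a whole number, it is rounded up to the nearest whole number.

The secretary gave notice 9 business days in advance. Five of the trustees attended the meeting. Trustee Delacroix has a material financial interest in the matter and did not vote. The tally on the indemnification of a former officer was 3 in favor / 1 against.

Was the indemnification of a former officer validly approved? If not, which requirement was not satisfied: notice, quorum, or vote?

Invalid — notice requirement not satisfied.

Notice: 9 business days given; 10 required (9 < 10). Not satisfied.
Quorum: 5 present (interested trustees count toward quorum); quorum is 5. Satisfied.
Vote: the indemnification of a former officer requires two-thirds of the disinterested trustees present (5 − 1 = 4). 2/3 of 4 = 2.67, rounded up to 3, so 3 affirmative votes are needed; 3 voted in favor. Satisfied.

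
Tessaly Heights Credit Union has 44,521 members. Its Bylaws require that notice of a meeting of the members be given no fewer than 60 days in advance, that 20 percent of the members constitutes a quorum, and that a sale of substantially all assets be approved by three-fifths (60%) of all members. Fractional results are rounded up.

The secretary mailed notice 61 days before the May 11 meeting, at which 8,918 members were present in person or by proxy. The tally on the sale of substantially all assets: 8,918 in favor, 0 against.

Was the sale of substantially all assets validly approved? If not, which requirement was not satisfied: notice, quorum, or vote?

Invalid — vote requirement not satisfied.

Notice: 61 days given; 60 required. Satisfied.
Quorum: 20% of 44,521 = 8,904.20, rounded up to 8,905; 8,918 present. Satisfied.
Vote: requires three-fifths of all members (44,521); 3/5 of 44521 = 26712.60, rounded up to 26713, so 26,713 needed; 8,918 in favor. Not satisfied.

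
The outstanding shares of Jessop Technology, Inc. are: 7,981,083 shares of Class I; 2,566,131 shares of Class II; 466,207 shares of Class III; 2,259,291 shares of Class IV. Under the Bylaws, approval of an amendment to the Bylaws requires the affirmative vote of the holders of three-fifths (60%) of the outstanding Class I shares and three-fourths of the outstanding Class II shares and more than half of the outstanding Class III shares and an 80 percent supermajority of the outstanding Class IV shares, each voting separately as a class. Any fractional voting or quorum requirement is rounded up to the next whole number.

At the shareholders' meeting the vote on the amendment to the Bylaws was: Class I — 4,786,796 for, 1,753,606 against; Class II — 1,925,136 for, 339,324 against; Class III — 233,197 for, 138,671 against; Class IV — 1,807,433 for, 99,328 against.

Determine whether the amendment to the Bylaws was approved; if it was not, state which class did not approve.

Not approved — the Class I shares did not give the required vote.

Class I: 3/5 of 7981083 = 4788649.80, rounded up to 4788650; 4,788,650 required, 4,786,796 in favor — not approved.
Class II: 3/4 of 2566131 = 1924598.25, rounded up to 1924599; 1,924,599 required, 1,925,136 in favor — approved.
Class III: a majority of 466207 is 233104; 233,104 required, 233,197 in favor — approved.
Class IV: 4/5 of 2259291 = 1807432.80, rounded up to 1807433; 1,807,433 required, 1,807,433 in favor — approved.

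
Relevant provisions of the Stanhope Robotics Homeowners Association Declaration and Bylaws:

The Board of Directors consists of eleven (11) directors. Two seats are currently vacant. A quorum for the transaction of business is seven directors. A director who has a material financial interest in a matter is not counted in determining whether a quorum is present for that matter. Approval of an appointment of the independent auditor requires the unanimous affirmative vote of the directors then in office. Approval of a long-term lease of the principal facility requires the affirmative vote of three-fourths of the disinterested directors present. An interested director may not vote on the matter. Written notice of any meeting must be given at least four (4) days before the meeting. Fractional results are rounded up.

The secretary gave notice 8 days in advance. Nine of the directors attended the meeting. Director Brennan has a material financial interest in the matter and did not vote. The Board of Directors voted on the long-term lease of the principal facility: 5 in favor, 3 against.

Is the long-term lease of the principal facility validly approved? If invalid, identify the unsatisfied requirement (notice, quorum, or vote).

Notice: 8 days given; 4 required (8 ≥ 4). Satisfied.
Quorum: 9 present, but the 1 interested director does not count, leaving 8. Quorum is 7. Satisfied.
Vote: the long-term lease of the principal facility requires three-fourths of the disinterested directors present (9 − 1 = 8). 3/4 of 8 = 6, so 6 affirmative votes are needed; 5 voted in favor. Not satisfied.

Invalid — vote requirement not satisfied.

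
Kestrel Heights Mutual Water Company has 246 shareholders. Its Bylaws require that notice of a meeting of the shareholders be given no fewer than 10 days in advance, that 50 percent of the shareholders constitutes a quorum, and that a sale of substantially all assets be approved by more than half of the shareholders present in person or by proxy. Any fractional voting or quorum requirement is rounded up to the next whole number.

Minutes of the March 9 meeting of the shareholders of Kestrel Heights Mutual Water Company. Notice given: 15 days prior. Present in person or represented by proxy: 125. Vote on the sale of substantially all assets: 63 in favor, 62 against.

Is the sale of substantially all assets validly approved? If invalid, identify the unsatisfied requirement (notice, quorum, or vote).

Valid — all requirements satisfied.

Notice: 15 days given; 10 required. Satisfied.
Quorum: 50% of 246 = 123; 125 present. Satisfied.
Vote: requires a majority of those present (125); a majority of 125 is 63, so 63 needed; 63 in favor. Satisfied.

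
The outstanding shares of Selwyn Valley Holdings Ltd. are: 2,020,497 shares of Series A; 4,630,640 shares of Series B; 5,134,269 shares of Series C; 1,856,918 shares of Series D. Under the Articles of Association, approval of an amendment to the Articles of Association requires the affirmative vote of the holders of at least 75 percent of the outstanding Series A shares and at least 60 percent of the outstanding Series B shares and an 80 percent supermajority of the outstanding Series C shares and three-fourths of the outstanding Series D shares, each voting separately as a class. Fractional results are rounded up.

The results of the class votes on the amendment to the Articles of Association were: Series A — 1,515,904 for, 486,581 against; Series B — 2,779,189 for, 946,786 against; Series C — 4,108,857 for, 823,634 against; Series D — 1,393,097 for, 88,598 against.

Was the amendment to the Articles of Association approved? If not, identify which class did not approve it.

Series A: 3/4 of 2020497 = 1515372.75, rounded up to 1515373; 1,515,373 required, 1,515,904 in favor — approved.
Series B: 3/5 of 4630640 = 2778384; 2,778,384 required, 2,779,189 in favor — approved.
Series C: 4/5 of 5134269 = 4107415.20, rounded up to 4107416; 4,107,416 required, 4,108,857 in favor — approved.
Series D: 3/4 of 1856918 = 1392688.50, rounded up to 1392689; 1,392,689 required, 1,393,097 in favor — approved.

Approved — every class gave the required vote.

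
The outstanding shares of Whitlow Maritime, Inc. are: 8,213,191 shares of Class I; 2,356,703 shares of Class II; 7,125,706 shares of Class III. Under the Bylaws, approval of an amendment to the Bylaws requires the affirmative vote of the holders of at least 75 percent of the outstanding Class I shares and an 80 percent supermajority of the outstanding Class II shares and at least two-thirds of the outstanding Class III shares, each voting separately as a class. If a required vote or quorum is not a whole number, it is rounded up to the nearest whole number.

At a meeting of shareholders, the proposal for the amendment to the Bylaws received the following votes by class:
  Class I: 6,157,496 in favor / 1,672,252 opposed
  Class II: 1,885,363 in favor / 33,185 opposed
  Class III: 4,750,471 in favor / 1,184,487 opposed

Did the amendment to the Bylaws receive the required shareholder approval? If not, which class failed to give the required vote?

Class I: 3/4 of 8213191 = 6159893.25, rounded up to 6159894; 6,159,894 required, 6,157,496 in favor — not approved.
Class II: 4/5 of 2356703 = 1885362.40, rounded up to 1885363; 1,885,363 required, 1,885,363 in favor — approved.
Class III: 2/3 of 7125706 = 4750470.67, rounded up to 4750471; 4,750,471 required, 4,750,471 in favor — approved.

Not approved — the Class I shares did not give the required vote.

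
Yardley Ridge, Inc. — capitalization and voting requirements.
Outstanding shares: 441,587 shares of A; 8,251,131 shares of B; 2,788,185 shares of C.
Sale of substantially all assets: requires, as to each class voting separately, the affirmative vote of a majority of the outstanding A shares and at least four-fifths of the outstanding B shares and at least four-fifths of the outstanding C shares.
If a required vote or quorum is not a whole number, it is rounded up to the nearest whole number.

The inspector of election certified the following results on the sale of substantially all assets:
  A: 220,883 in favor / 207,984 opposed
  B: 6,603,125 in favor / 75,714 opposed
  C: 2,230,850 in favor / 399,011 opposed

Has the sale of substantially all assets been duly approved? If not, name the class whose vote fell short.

A: a majority of 441587 is 220794; 220,794 required, 220,883 in favor — approved.
B: 4/5 of 8251131 = 6600904.80, rounded up to 6600905; 6,600,905 required, 6,603,125 in favor — approved.
C: 4/5 of 2788185 = 2230548; 2,230,548 required, 2,230,850 in favor — approved.

Approved — every class gave the required vote.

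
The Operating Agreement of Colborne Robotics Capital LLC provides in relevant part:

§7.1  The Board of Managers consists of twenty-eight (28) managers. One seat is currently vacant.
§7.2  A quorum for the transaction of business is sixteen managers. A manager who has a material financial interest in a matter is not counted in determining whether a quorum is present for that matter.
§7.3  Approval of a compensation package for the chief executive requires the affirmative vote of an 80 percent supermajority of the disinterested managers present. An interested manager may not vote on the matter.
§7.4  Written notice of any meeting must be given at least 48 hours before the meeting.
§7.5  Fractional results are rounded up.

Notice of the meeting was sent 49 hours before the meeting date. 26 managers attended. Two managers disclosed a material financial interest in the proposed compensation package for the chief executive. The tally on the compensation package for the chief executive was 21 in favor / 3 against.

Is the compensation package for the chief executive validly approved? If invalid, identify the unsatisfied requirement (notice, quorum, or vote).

Valid — all requirements satisfied.

Notice: 49 hours given; 48 required (49 ≥ 48). Satisfied.
Quorum: 26 present, but the 2 interested managers do not count, leaving 24. Quorum is 16. Satisfied.
Vote: the compensation package for the chief executive requires four-fifths of the disinterested managers present (26 − 2 = 24). 4/5 of 24 = 19.20, rounded up to 20, so 20 affirmative votes are needed; 21 voted in favor. Satisfied.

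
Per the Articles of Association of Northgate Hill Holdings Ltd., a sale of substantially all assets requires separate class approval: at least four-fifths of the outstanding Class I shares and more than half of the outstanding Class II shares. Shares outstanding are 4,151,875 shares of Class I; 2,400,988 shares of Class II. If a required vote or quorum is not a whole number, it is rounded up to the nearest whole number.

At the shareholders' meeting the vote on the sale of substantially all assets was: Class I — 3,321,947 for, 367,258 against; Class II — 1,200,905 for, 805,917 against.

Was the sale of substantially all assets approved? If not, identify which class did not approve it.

Class I: 4/5 of 4151875 = 3321500; 3,321,500 required, 3,321,947 in favor — approved.
Class II: a majority of 2400988 is 1200495; 1,200,495 required, 1,200,905 in favor — approved.

Approved — every class gave the required vote.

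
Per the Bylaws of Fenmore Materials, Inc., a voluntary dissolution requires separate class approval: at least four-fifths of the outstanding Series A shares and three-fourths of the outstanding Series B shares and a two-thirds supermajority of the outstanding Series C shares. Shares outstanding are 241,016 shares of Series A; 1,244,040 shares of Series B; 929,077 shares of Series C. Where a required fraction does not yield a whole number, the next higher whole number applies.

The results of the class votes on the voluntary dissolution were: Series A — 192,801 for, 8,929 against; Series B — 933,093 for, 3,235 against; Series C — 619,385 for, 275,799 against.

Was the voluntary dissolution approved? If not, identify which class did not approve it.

Not approved — the Series A shares did not give the required vote.

Series A: 4/5 of 241016 = 192812.80, rounded up to 192813; 192,813 required, 192,801 in favor — not approved.
Series B: 3/4 of 1244040 = 933030; 933,030 required, 933,093 in favor — approved.
Series C: 2/3 of 929077 = 619384.67, rounded up to 619385; 619,385 required, 619,385 in favor — approved.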